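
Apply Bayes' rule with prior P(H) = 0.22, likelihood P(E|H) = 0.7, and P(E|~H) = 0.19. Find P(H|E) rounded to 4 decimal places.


Step 1: Compute marginal P(E) = P(E|H)P(H) + P(E|~H)P(~H)
= 0.7*0.22 + 0.19*0.78 = 0.3022
Step 2: P(H|E) = P(E|H)P(H)/P(E) = 0.154/0.3022
= 0.5096

0.5096


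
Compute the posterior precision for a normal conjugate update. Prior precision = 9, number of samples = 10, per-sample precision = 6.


tau_post = tau_0 + n * tau
= 9 + 10 * 6 = 69

69


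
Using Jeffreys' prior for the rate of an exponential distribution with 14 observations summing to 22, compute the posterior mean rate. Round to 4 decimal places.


Jeffreys' prior leads to posterior Gamma(14, 22).
Mean = 14/22 = 0.6364

0.6364


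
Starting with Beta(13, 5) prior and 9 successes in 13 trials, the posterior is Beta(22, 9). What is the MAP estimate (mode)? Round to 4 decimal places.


The mode of Beta(a, b) when a > 1 and b > 1 is (a-1)/(a+b-2)
= (22 - 1) / (22 + 9 - 2)
= 21 / 29
= 0.7241

0.7241


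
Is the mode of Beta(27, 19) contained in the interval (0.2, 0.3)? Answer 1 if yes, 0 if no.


Mode = (a-1)/(a+b-2) = 26/44 = 0.5909
Interval: (0.2, 0.3)
Contains mode? 0

0


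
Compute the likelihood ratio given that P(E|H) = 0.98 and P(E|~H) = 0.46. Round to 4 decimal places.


LR = P(E|H) / P(E|~H)
= 0.98 / 0.46 = 2.1304

2.1304


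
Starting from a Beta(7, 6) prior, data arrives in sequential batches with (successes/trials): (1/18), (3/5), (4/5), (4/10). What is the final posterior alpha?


In sequential Bayesian updating, we sum all successes.
Total successes = 12
Final alpha = 7 + 12 = 19

19


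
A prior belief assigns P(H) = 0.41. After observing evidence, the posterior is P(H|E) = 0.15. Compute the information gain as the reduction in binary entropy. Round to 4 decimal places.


H(prior) = -0.41*log2(0.41) - 0.59*log2(0.59)
= 0.9765
H(post) = -0.15*log2(0.15) - 0.85*log2(0.85)
= 0.6098
IG = 0.9765 - 0.6098 = 0.3667

0.3667


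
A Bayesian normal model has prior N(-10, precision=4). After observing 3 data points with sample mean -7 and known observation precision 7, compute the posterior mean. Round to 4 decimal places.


Posterior mean = (prior_precision * prior_mean + n * data_precision * data_mean) / (prior_precision + n * data_precision)
Numerator = 4*-10 + 3*7*-7 = -187
Denominator = 4 + 3*7 = 25
Posterior mean = -7.48

-7.48


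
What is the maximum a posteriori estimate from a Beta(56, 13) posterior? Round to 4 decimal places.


The MAP estimate equals the mode of the distribution.
Mode of Beta(a,b) = (a-1)/(a+b-2)
= 55/67
= 0.8209

0.8209


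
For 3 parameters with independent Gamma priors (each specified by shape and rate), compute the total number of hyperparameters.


A Gamma prior has 2 hyperparameters per parameter.
Total = 3 * 2 = 6

6


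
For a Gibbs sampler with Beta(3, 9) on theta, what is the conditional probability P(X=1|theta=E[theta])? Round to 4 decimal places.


E[theta] = 3/(3+9) = 0.25
P(X=1|theta) = theta = 0.25

0.25


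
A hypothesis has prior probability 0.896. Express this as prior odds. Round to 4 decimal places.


Odds = P(H) / P(not H) = 0.896 / 0.104
= 8.6154

8.6154


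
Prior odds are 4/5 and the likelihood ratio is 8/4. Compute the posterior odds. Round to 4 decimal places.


Posterior odds = prior odds * likelihood ratio
= (4/5) * (8/4)
= 32 / 20
= 1.6

1.6


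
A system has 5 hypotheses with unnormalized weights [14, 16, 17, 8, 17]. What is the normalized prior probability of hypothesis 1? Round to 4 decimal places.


The normalized prior is the weight divided by the total.
Total weight = 72
P(H1) = 14 / 72 = 0.1944

0.1944


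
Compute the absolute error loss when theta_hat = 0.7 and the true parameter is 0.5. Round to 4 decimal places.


L = |theta_hat - theta_true|
= |0.7 - 0.5| = 0.2

0.2


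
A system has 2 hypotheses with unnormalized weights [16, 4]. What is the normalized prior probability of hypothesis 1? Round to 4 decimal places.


The normalized prior is the weight divided by the total.
Total weight = 20
P(H1) = 16 / 20 = 0.8

0.8


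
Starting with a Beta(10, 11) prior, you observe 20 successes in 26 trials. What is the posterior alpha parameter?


For a Beta-Binomial conjugate model:
Posterior alpha = prior alpha + number of successes
= 10 + 20 = 30

30


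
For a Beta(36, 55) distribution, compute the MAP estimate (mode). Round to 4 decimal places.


MAP = mode = (a-1)/(a+b-2)
= (36-1)/(36+55-2)
= 35/89 = 0.3933

0.3933


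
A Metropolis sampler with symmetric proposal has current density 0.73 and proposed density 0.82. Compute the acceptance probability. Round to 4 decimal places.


For symmetric proposals, acceptance = min(1, pi(x*)/pi(x))
= min(1, 0.82/0.73)
= min(1, 1.1233) = 1.0

1.0


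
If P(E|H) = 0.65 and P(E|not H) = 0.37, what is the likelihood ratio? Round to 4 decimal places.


Likelihood ratio = P(E|H) / P(E|not H)
= 0.65 / 0.37
= 1.7568

1.7568


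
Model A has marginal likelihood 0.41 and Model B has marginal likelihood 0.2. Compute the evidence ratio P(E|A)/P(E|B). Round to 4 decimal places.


Evidence ratio = P(E|A) / P(E|B)
= 0.41 / 0.2
= 2.05

2.05


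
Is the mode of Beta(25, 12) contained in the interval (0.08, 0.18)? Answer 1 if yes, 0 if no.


Mode = (a-1)/(a+b-2) = 24/35 = 0.6857
Interval: (0.08, 0.18)
Contains mode? 0

0


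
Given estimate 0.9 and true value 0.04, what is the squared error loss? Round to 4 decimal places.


Squared error = (estimate - true)^2
Difference = 0.86
Loss = 0.86^2 = 0.7396

0.7396


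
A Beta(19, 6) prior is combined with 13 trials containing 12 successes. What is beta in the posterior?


In conjugate updating:
beta_posterior = beta_prior + (n - k)
= 6 + (13 - 12)
= 6 + 1 = 7

7


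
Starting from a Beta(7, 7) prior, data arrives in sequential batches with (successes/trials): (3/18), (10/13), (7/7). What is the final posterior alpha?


In sequential Bayesian updating, we sum all successes.
Total successes = 20
Final alpha = 7 + 20 = 27

27


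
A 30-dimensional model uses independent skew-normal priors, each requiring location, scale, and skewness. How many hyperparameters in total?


Per parameter: 3 (location, scale, and skewness).
Total = 30 * 3 = 90

90


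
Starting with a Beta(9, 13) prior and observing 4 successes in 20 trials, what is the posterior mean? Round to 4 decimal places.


Posterior parameters: alpha = 9 + 4 = 13
beta = 13 + 16 = 29
Posterior mean = alpha / (alpha + beta) = 13 / 42
= 0.3095

0.3095


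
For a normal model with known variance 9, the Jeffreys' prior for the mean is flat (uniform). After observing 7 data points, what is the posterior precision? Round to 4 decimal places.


Jeffreys' prior for normal mean (known variance) is flat.
Prior precision = 0.
Posterior precision = prior_prec + n/sigma^2 = 0 + 7/9
= 0.7778

0.7778


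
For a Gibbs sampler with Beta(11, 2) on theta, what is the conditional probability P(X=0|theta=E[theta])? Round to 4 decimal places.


E[theta] = 11/(11+2) = 0.8462
P(X=0|theta) = 1 - theta = 0.1538

0.1538


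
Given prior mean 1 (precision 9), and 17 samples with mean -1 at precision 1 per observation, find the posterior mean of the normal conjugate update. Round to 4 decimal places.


The posterior mean is a precision-weighted average of prior and data.
Post. prec. = 9 + 17 = 26
Post. mean = (9 + -17)/26 = -8/26 = -0.3077

-0.3077


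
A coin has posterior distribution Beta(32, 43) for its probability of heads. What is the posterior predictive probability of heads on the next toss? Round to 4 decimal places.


Posterior predictive = E[theta] = alpha/(alpha+beta)
= 32/75
= 0.4267

0.4267


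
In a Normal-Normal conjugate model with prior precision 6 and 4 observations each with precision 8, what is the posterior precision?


Posterior precision = prior precision + n * observation precision
= 6 + 4 * 8
= 6 + 32 = 38

38


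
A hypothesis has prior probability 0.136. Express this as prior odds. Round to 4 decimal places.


Odds = P(H) / P(not H) = 0.136 / 0.864
= 0.1574

0.1574


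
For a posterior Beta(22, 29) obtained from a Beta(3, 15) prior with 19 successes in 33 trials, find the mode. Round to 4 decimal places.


Mode = (alpha - 1) / (alpha + beta - 2)
= 21 / 49
= 0.4286

0.4286


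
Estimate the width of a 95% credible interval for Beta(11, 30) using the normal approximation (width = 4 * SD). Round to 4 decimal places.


For Beta(a,b): Var = ab/((a+b)^2(a+b+1))
Var = 0.0047, SD = 0.0684
Approximate 95% CI width = 4 * 0.0684 = 0.2735

0.2735


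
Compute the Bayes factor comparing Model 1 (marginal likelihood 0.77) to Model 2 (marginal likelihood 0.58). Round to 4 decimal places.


BF12 = marginal likelihood of M1 / marginal likelihood of M2
= 0.77/0.58
= 1.3276

1.3276


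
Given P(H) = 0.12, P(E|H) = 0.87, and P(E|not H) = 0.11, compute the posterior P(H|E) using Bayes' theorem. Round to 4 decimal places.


By Bayes' theorem: P(H|E) = P(E|H)*P(H) / P(E)
P(E) = P(E|H)*P(H) + P(E|not H)*P(not H)
P(E) = 0.87*0.12 + 0.11*0.88 = 0.2012
P(H|E) = 0.87*0.12 / 0.2012 = 0.5189

0.5189


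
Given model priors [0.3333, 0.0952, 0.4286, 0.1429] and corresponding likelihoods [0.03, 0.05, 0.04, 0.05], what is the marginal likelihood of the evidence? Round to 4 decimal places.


P(E) = sum_i P(M_i) P(E|M_i)
= 0.01 + 0.0048 + 0.0171 + 0.0071
= 0.039

0.039


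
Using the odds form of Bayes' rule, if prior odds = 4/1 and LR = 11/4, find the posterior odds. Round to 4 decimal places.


Bayes' rule in odds form: posterior odds = prior odds * LR
= (4 * 11) / (1 * 4)
= 44/4 = 11.0

11.0


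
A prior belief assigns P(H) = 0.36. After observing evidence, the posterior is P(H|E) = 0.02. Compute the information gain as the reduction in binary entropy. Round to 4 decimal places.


H(prior) = -0.36*log2(0.36) - 0.64*log2(0.64)
= 0.9427
H(post) = -0.02*log2(0.02) - 0.98*log2(0.98)
= 0.1414
IG = 0.9427 - 0.1414 = 0.8012

0.8012


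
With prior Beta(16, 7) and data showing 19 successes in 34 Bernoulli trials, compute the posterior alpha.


Conjugate update: alpha_posterior = alpha_prior + k
= 16 + 19 = 35

35


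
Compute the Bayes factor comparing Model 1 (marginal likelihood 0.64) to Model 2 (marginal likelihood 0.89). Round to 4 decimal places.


BF12 = marginal likelihood of M1 / marginal likelihood of M2
= 0.64/0.89
= 0.7191

0.7191


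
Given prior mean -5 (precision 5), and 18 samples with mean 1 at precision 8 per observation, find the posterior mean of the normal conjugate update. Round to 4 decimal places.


The posterior mean is a precision-weighted average of prior and data.
Post. prec. = 5 + 144 = 149
Post. mean = (-25 + 144)/149 = 119/149 = 0.7987

0.7987


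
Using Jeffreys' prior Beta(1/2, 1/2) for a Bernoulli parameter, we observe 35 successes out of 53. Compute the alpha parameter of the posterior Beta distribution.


Conjugate update: Beta(0.5 + k, 0.5 + n - k).
k = 35, n - k = 18
Posterior alpha = 0.5 + k = 0.5 + 35 = 35.5

35.5


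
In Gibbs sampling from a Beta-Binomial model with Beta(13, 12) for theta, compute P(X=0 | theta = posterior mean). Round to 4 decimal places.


Posterior mean = alpha/(alpha+beta) = 13/25 = 0.52
P(X=0|theta=mean) = 1 - theta = 0.48

0.48


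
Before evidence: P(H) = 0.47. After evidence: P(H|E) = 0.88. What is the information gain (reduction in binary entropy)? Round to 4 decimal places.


Prior entropy = 0.9974
Posterior entropy = 0.5294
Information gain = 0.9974 - 0.5294 = 0.468

0.468


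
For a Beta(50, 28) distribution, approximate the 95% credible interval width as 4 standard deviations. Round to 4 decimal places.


Variance of Beta(a,b) = ab / ((a+b)^2 * (a+b+1))
= 50*28 / ((78)^2 * 79)
= 0.0029
SD = sqrt(0.0029) = 0.054
Width = 4 * SD = 0.2159

0.2159


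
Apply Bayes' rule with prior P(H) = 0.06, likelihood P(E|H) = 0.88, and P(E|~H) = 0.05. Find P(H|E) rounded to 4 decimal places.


Step 1: Compute marginal P(E) = P(E|H)P(H) + P(E|~H)P(~H)
= 0.88*0.06 + 0.05*0.94 = 0.0998
Step 2: P(H|E) = P(E|H)P(H)/P(E) = 0.0528/0.0998
= 0.5291

0.5291


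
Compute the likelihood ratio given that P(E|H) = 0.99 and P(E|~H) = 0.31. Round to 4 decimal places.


LR = P(E|H) / P(E|~H)
= 0.99 / 0.31 = 3.1935

3.1935


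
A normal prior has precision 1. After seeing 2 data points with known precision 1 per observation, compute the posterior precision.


In the conjugate normal model, precisions add:
tau_posterior = tau_prior + n * tau_data
= 1 + 2*1 = 3

3


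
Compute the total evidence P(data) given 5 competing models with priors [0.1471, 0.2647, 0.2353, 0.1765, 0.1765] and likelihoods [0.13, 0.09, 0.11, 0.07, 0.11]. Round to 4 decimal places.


Marginal likelihood = sum P(model_i) * P(data|model_i)
Model 1: 0.1471 * 0.13 = 0.0191
Model 2: 0.2647 * 0.09 = 0.0238
Model 3: 0.2353 * 0.11 = 0.0259
Model 4: 0.1765 * 0.07 = 0.0124
Model 5: 0.1765 * 0.11 = 0.0194
Total = 0.1006

0.1006


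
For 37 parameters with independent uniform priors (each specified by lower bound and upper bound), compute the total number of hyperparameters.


A uniform prior has 2 hyperparameters per parameter.
Total = 37 * 2 = 74

74


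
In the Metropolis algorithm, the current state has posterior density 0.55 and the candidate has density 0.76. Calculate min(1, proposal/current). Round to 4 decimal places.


Ratio = 0.76/0.55 = 1.3818
Acceptance probability = min(1, 1.3818)
= 1.0

1.0


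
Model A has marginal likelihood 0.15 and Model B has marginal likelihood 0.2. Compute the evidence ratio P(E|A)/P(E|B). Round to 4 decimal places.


Evidence ratio = P(E|A) / P(E|B)
= 0.15 / 0.2
= 0.75

0.75


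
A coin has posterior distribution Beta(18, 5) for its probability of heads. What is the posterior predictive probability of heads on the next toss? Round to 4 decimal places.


Posterior predictive = E[theta] = alpha/(alpha+beta)
= 18/23
= 0.7826

0.7826


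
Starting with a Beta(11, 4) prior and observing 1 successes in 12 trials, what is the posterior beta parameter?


Posterior beta = prior beta + failures
Failures = 12 - 1 = 11
beta_post = 4 + 11 = 15

15


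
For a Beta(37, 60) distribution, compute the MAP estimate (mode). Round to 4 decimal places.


MAP = mode = (a-1)/(a+b-2)
= (37-1)/(37+60-2)
= 36/95 = 0.3789

0.3789


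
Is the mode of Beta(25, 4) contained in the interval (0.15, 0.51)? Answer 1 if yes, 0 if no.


Mode = (a-1)/(a+b-2) = 24/27 = 0.8889
Interval: (0.15, 0.51)
Contains mode? 0

0


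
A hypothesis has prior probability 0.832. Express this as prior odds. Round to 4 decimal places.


Odds = P(H) / P(not H) = 0.832 / 0.168
= 4.9524

4.9524


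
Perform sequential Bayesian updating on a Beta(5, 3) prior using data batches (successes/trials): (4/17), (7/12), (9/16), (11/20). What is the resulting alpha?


Accumulate successes: 31
Posterior alpha = prior alpha + sum of successes
= 5 + 31 = 36

36


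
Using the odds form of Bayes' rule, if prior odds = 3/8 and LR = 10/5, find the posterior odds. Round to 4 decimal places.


Bayes' rule in odds form: posterior odds = prior odds * LR
= (3 * 10) / (8 * 5)
= 30/40 = 0.75

0.75


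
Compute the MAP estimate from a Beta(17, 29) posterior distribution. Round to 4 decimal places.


MAP = mode of Beta distribution
= (alpha - 1)/(alpha + beta - 2)
= (17-1)/(17+29-2)
= 16/44 = 0.3636

0.3636


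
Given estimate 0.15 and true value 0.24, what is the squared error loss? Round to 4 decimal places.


Squared error = (estimate - true)^2
Difference = -0.09
Loss = -0.09^2 = 0.0081

0.0081


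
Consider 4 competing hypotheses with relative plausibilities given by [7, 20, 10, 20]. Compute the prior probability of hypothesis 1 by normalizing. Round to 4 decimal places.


Sum of weights = 7 + 20 + 10 + 20 = 57
Normalized prior for H1 = 7 / 57
= 0.1228

0.1228


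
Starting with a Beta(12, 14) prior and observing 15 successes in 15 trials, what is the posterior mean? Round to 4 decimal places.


Posterior parameters: alpha = 12 + 15 = 27
beta = 14 + 0 = 14
Posterior mean = alpha / (alpha + beta) = 27 / 41
= 0.6585

0.6585


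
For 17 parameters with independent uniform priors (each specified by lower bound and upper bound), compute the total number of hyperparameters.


A uniform prior has 2 hyperparameters per parameter.
Total = 17 * 2 = 34

34


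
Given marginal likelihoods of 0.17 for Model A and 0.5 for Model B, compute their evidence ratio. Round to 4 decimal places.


Ratio = ML(A) / ML(B) = 0.17/0.5
= 0.34

0.34


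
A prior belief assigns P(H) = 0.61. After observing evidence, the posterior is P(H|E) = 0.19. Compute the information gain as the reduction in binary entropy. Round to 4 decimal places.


H(prior) = -0.61*log2(0.61) - 0.39*log2(0.39)
= 0.9648
H(post) = -0.19*log2(0.19) - 0.81*log2(0.81)
= 0.7015
IG = 0.9648 - 0.7015 = 0.2633

0.2633


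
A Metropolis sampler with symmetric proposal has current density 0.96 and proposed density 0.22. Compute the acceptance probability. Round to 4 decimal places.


For symmetric proposals, acceptance = min(1, pi(x*)/pi(x))
= min(1, 0.22/0.96)
= min(1, 0.2292) = 0.2292

0.2292


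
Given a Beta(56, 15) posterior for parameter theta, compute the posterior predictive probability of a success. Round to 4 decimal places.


For a Beta-Bernoulli model, the predictive probability is the mean:
P(success) = 56/(56+15) = 56/71 = 0.7887

0.7887


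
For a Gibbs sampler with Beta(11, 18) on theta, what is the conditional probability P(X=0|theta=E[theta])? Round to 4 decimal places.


E[theta] = 11/(11+18) = 0.3793
P(X=0|theta) = 1 - theta = 0.6207

0.6207


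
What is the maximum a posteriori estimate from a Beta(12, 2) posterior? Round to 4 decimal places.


The MAP estimate equals the mode of the distribution.
Mode of Beta(a,b) = (a-1)/(a+b-2)
= 11/12
= 0.9167

0.9167


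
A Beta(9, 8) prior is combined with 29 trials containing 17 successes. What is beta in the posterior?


In conjugate updating:
beta_posterior = beta_prior + (n - k)
= 8 + (29 - 17)
= 8 + 12 = 20

20


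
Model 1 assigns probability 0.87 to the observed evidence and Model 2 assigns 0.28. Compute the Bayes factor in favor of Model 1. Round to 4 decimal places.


BF = P(data|M1) / P(data|M2)
= 0.87 / 0.28 = 3.1071

3.1071


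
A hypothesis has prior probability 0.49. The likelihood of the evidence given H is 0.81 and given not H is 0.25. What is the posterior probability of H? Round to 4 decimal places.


Using Bayes' theorem:
P(E) = 0.49 * 0.81 + 0.51 * 0.25
P(E) = 0.5244
P(H|E) = (0.49 * 0.81) / 0.5244 = 0.7569

0.7569


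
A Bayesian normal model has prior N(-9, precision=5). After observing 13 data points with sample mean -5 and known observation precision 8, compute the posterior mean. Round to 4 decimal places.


Posterior mean = (prior_precision * prior_mean + n * data_precision * data_mean) / (prior_precision + n * data_precision)
Numerator = 5*-9 + 13*8*-5 = -565
Denominator = 5 + 13*8 = 109
Posterior mean = -5.1835

-5.1835


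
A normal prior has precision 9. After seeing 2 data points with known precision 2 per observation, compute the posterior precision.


In the conjugate normal model, precisions add:
tau_posterior = tau_prior + n * tau_data
= 9 + 2*2 = 13

13


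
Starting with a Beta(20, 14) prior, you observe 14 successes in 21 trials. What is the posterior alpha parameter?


For a Beta-Binomial conjugate model:
Posterior alpha = prior alpha + number of successes
= 20 + 14 = 34

34


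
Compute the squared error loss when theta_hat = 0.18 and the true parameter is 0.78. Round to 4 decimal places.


L = (theta_hat - theta_true)^2
= (0.18 - 0.78)^2
= -0.6^2 = 0.36

0.36


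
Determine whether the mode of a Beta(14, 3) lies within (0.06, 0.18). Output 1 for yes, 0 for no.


First find the mode: (a-1)/(a+b-2) = 0.8667
Is 0.8667 in (0.06, 0.18)? 0

0


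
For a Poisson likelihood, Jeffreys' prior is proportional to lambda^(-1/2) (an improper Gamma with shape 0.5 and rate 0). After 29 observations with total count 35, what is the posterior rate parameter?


Jeffreys' prior for Poisson is proportional to lambda^(-1/2).
Posterior is Gamma(0.5 + S, 0 + n) = Gamma(0.5 + 35, 29).
Posterior rate = 0 + n = 29

29.0


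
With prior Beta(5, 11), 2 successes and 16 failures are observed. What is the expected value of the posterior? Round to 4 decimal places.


Posterior = Beta(7, 27)
E[theta] = alpha/(alpha+beta)
= 7/34 = 0.2059

0.2059


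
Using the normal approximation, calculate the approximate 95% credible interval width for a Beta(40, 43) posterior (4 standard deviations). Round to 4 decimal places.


Var(Beta) = 40*43/(83^2 * 84) = 0.003
SD = 0.0545
Width ~ 4*SD = 0.2181

0.2181


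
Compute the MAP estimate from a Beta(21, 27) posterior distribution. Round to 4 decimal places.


MAP = mode of Beta distribution
= (alpha - 1)/(alpha + beta - 2)
= (21-1)/(21+27-2)
= 20/46 = 0.4348

0.4348


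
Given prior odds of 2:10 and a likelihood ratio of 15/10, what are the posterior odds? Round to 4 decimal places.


Posterior odds = prior odds * LR
Prior odds = 2/10 = 0.2
LR = 15/10 = 1.5
Posterior odds = 0.2 * 1.5 = 0.3

0.3


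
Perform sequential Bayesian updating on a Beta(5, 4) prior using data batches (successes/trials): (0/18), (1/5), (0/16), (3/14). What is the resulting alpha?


Accumulate successes: 4
Posterior alpha = prior alpha + sum of successes
= 5 + 4 = 9

9


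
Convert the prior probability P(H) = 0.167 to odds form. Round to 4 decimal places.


P(not H) = 1 - 0.167 = 0.833
Odds = 0.167 / 0.833 = 0.2005

0.2005


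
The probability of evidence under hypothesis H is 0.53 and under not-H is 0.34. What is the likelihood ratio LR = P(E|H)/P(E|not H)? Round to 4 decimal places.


LR = 0.53 / 0.34
= 1.5588

1.5588


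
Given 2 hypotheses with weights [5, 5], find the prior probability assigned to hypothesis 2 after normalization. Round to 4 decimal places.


To normalize, divide each weight by the sum of all weights.
Sum = 10
Prior(H2) = 5/10 = 0.5

0.5


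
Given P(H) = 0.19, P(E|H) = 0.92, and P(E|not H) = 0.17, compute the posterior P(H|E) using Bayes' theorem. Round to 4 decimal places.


By Bayes' theorem: P(H|E) = P(E|H)*P(H) / P(E)
P(E) = P(E|H)*P(H) + P(E|not H)*P(not H)
P(E) = 0.92*0.19 + 0.17*0.81 = 0.3125
P(H|E) = 0.92*0.19 / 0.3125 = 0.5594

0.5594


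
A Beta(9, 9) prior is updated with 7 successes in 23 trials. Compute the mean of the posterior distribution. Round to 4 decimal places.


After update: Beta(16, 25)
Mean = 16 / (16 + 25) = 16 / 41
= 0.3902

0.3902


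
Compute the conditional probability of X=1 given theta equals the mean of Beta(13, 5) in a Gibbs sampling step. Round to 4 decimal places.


Mean of Beta(13, 5) = 0.7222
P(X=1 | theta=0.7222) = 0.7222

0.7222


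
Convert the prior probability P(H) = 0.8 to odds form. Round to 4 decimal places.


P(not H) = 1 - 0.8 = 0.2
Odds = 0.8 / 0.2 = 4.0

4.0


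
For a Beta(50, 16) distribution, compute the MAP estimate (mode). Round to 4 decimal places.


MAP = mode = (a-1)/(a+b-2)
= (50-1)/(50+16-2)
= 49/64 = 0.7656

0.7656


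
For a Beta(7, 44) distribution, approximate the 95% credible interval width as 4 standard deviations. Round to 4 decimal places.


Variance of Beta(a,b) = ab / ((a+b)^2 * (a+b+1))
= 7*44 / ((51)^2 * 52)
= 0.0023
SD = sqrt(0.0023) = 0.0477
Width = 4 * SD = 0.1909

0.1909


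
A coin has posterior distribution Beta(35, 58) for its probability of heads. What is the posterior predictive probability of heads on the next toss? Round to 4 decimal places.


Posterior predictive = E[theta] = alpha/(alpha+beta)
= 35/93
= 0.3763

0.3763


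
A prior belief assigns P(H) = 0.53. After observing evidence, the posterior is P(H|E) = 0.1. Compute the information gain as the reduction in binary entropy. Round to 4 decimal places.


H(prior) = -0.53*log2(0.53) - 0.47*log2(0.47)
= 0.9974
H(post) = -0.1*log2(0.1) - 0.9*log2(0.9)
= 0.469
IG = 0.9974 - 0.469 = 0.5284

0.5284


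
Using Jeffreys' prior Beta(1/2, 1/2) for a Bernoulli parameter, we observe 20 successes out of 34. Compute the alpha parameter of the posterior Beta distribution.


Conjugate update: Beta(0.5 + k, 0.5 + n - k).
k = 20, n - k = 14
Posterior alpha = 0.5 + k = 0.5 + 20 = 20.5

20.5


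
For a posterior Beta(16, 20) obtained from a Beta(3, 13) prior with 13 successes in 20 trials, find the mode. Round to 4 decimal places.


Mode = (alpha - 1) / (alpha + beta - 2)
= 15 / 34
= 0.4412

0.4412


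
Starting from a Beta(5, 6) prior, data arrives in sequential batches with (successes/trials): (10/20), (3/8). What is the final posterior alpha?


In sequential Bayesian updating, we sum all successes.
Total successes = 13
Final alpha = 5 + 13 = 18

18


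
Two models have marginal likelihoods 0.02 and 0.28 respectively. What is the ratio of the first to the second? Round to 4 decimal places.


Evidence ratio = 0.02 / 0.28
= 0.0714

0.0714


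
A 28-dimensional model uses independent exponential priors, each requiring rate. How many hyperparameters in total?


Per parameter: 1 (rate).
Total = 28 * 1 = 28

28


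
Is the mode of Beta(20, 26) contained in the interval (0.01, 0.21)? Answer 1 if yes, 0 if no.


Mode = (a-1)/(a+b-2) = 19/44 = 0.4318
Interval: (0.01, 0.21)
Contains mode? 0

0


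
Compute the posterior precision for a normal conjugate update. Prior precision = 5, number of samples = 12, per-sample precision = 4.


tau_post = tau_0 + n * tau
= 5 + 12 * 4 = 53

53


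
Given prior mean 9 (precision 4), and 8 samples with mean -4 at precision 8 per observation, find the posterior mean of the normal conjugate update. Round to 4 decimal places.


The posterior mean is a precision-weighted average of prior and data.
Post. prec. = 4 + 64 = 68
Post. mean = (36 + -256)/68 = -220/68 = -3.2353

-3.2353


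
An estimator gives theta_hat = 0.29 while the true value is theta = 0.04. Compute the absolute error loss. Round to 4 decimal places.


The absolute error loss is |theta_hat - theta|
= |0.29 - 0.04|
= 0.25

0.25


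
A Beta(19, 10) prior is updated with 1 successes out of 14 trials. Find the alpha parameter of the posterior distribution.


In the Beta-Binomial conjugate update:
alpha_post = alpha_prior + successes
= 19 + 1
= 20

20


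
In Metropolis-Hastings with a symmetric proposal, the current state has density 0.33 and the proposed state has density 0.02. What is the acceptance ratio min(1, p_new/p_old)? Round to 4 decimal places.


Ratio = p_new / p_old = 0.02 / 0.33 = 0.0606
Acceptance = min(1, 0.0606) = 0.0606

0.0606


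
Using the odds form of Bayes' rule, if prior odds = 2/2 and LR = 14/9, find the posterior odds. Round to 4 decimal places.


Bayes' rule in odds form: posterior odds = prior odds * LR
= (2 * 14) / (2 * 9)
= 28/18 = 1.5556

1.5556


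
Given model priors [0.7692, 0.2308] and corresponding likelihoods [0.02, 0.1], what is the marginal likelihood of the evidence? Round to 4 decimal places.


P(E) = sum_i P(M_i) P(E|M_i)
= 0.0154 + 0.0231
= 0.0385

0.0385


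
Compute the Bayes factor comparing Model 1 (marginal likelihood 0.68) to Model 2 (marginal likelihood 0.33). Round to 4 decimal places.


BF12 = marginal likelihood of M1 / marginal likelihood of M2
= 0.68/0.33
= 2.0606

2.0606


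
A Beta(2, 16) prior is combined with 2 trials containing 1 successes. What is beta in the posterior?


In conjugate updating:
beta_posterior = beta_prior + (n - k)
= 16 + (2 - 1)
= 16 + 1 = 17

17


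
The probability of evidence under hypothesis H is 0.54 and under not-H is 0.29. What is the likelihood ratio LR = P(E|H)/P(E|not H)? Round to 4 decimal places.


LR = 0.54 / 0.29
= 1.8621

1.8621


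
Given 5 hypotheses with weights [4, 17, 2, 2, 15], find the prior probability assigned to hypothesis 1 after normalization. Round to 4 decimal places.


To normalize, divide each weight by the sum of all weights.
Sum = 40
Prior(H1) = 4/40 = 0.1

0.1


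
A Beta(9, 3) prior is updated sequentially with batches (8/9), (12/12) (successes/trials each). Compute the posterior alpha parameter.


Sequential conjugate updating is equivalent to a single batch update.
Total successes across all batches = 20
alpha_posterior = alpha_prior + total_successes = 9 + 20
= 29

29


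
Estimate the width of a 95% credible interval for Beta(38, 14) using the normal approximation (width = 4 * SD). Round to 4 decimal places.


For Beta(a,b): Var = ab/((a+b)^2(a+b+1))
Var = 0.0037, SD = 0.0609
Approximate 95% CI width = 4 * 0.0609 = 0.2437

0.2437


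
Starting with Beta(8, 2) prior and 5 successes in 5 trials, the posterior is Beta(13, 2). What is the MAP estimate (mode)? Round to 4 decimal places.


The mode of Beta(a, b) when a > 1 and b > 1 is (a-1)/(a+b-2)
= (13 - 1) / (13 + 2 - 2)
= 12 / 13
= 0.9231

0.9231


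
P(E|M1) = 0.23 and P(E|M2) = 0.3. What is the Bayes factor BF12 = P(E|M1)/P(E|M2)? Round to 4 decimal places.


Bayes factor BF12 = P(E|M1) / P(E|M2)
= 0.23 / 0.3
= 0.7667

0.7667


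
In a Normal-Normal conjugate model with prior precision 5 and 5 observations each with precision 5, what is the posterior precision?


Posterior precision = prior precision + n * observation precision
= 5 + 5 * 5
= 5 + 25 = 30

30


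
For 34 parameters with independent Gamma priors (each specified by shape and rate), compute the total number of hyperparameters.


A Gamma prior has 2 hyperparameters per parameter.
Total = 34 * 2 = 68

68


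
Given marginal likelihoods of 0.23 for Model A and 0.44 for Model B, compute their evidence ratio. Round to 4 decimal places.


Ratio = ML(A) / ML(B) = 0.23/0.44
= 0.5227

0.5227


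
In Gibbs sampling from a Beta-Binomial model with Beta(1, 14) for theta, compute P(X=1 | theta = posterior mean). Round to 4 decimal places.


Posterior mean = alpha/(alpha+beta) = 1/15 = 0.0667
P(X=1|theta=mean) = theta = 0.0667

0.0667


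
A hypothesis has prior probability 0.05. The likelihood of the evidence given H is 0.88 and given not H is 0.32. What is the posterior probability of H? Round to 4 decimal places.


Using Bayes' theorem:
P(E) = 0.05 * 0.88 + 0.95 * 0.32
P(E) = 0.348
P(H|E) = (0.05 * 0.88) / 0.348 = 0.1264

0.1264


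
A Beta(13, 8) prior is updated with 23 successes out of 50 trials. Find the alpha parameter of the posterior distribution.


In the Beta-Binomial conjugate update:
alpha_post = alpha_prior + successes
= 13 + 23
= 36

36


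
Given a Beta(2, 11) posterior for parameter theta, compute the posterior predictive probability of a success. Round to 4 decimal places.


For a Beta-Bernoulli model, the predictive probability is the mean:
P(success) = 2/(2+11) = 2/13 = 0.1538

0.1538


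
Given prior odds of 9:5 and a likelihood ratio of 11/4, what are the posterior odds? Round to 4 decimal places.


Posterior odds = prior odds * LR
Prior odds = 9/5 = 1.8
LR = 11/4 = 2.75
Posterior odds = 1.8 * 2.75 = 4.95

4.95


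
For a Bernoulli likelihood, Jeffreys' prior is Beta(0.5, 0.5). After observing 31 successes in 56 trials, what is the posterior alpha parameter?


Jeffreys' prior for Bernoulli is Beta(0.5, 0.5).
Posterior is Beta(0.5 + k, 0.5 + n - k).
Posterior alpha = 0.5 + k = 0.5 + 31 = 31.5

31.5


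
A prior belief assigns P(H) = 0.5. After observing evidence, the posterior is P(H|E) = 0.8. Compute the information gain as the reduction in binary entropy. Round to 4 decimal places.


H(prior) = -0.5*log2(0.5) - 0.5*log2(0.5)
= 1.0
H(post) = -0.8*log2(0.8) - 0.2*log2(0.2)
= 0.7219
IG = 1.0 - 0.7219 = 0.2781

0.2781


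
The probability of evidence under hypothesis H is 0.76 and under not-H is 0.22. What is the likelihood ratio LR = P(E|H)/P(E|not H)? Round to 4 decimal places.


LR = 0.76 / 0.22
= 3.4545

3.4545


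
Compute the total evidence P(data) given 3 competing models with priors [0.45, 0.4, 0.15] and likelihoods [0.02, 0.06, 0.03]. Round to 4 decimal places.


Marginal likelihood = sum P(model_i) * P(data|model_i)
Model 1: 0.45 * 0.02 = 0.009
Model 2: 0.4 * 0.06 = 0.024
Model 3: 0.15 * 0.03 = 0.0045
Total = 0.0375

0.0375


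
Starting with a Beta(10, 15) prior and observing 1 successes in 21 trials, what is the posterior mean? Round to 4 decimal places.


Posterior parameters: alpha = 10 + 1 = 11
beta = 15 + 20 = 35
Posterior mean = alpha / (alpha + beta) = 11 / 46
= 0.2391

0.2391


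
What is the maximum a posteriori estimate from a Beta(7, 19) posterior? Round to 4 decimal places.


The MAP estimate equals the mode of the distribution.
Mode of Beta(a,b) = (a-1)/(a+b-2)
= 6/24
= 0.25

0.25


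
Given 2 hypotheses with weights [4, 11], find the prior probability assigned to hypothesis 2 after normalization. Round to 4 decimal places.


To normalize, divide each weight by the sum of all weights.
Sum = 15
Prior(H2) = 11/15 = 0.7333

0.7333


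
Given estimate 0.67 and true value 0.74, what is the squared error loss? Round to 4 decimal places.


Squared error = (estimate - true)^2
Difference = -0.07
Loss = -0.07^2 = 0.0049

0.0049


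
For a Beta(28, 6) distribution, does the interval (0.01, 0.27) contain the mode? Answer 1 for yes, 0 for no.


Mode of Beta(a,b) = (a-1)/(a+b-2)
= (28-1)/(28+6-2) = 0.8438
Check: 0.01 <= 0.8438 <= 0.27?
Result: 0

0


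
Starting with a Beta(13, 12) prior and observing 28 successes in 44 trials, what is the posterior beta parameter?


Posterior beta = prior beta + failures
Failures = 44 - 28 = 16
beta_post = 12 + 16 = 28

28


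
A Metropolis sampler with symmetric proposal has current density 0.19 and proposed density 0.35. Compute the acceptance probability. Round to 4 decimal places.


For symmetric proposals, acceptance = min(1, pi(x*)/pi(x))
= min(1, 0.35/0.19)
= min(1, 1.8421) = 1.0

1.0


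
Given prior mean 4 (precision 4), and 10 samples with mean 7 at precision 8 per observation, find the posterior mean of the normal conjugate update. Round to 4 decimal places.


The posterior mean is a precision-weighted average of prior and data.
Post. prec. = 4 + 80 = 84
Post. mean = (16 + 560)/84 = 576/84 = 6.8571

6.8571


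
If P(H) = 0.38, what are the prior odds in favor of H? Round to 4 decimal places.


Prior odds = P(H) / (1 - P(H))
= 0.38 / 0.62
= 0.6129

0.6129


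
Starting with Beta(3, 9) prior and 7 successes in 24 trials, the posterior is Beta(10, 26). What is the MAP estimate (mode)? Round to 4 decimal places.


The mode of Beta(a, b) when a > 1 and b > 1 is (a-1)/(a+b-2)
= (10 - 1) / (10 + 26 - 2)
= 9 / 34
= 0.2647

0.2647


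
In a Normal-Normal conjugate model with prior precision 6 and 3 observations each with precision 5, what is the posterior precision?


Posterior precision = prior precision + n * observation precision
= 6 + 3 * 5
= 6 + 15 = 21

21


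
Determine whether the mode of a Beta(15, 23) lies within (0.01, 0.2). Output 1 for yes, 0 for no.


First find the mode: (a-1)/(a+b-2) = 0.3889
Is 0.3889 in (0.01, 0.2)? 0

0


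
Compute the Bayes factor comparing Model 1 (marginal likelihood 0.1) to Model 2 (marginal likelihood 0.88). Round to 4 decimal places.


BF12 = marginal likelihood of M1 / marginal likelihood of M2
= 0.1/0.88
= 0.1136

0.1136


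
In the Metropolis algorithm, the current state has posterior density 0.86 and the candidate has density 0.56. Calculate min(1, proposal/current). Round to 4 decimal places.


Ratio = 0.56/0.86 = 0.6512
Acceptance probability = min(1, 0.6512)
= 0.6512

0.6512


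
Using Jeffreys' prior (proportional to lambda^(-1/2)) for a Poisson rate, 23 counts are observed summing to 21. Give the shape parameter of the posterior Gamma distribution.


Conjugate update: Gamma(prior_shape + S, prior_rate + n).
Prior shape = 0.5, prior rate = 0.
Posterior shape = 0.5 + S = 0.5 + 21 = 21.5

21.5


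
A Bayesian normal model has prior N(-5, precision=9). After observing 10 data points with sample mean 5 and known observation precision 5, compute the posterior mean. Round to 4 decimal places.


Posterior mean = (prior_precision * prior_mean + n * data_precision * data_mean) / (prior_precision + n * data_precision)
Numerator = 9*-5 + 10*5*5 = 205
Denominator = 9 + 10*5 = 59
Posterior mean = 3.4746

3.4746


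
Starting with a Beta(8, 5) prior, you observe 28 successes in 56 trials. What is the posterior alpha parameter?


For a Beta-Binomial conjugate model:
Posterior alpha = prior alpha + number of successes
= 8 + 28 = 36

36


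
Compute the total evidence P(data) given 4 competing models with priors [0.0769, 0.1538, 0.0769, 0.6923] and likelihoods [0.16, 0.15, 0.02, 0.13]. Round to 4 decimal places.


Marginal likelihood = sum P(model_i) * P(data|model_i)
Model 1: 0.0769 * 0.16 = 0.0123
Model 2: 0.1538 * 0.15 = 0.0231
Model 3: 0.0769 * 0.02 = 0.0015
Model 4: 0.6923 * 0.13 = 0.09
Total = 0.1269

0.1269


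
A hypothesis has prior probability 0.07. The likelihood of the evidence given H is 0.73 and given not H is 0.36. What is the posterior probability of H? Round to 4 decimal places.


Using Bayes' theorem:
P(E) = 0.07 * 0.73 + 0.93 * 0.36
P(E) = 0.3859
P(H|E) = (0.07 * 0.73) / 0.3859 = 0.1324

0.1324


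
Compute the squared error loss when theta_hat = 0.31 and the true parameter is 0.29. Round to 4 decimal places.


L = (theta_hat - theta_true)^2
= (0.31 - 0.29)^2
= 0.02^2 = 0.0004

0.0004


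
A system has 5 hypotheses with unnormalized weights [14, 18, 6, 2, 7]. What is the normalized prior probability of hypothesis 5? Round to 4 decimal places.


The normalized prior is the weight divided by the total.
Total weight = 47
P(H5) = 7 / 47 = 0.1489

0.1489


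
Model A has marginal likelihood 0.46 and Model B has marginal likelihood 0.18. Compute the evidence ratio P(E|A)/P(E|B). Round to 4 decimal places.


Evidence ratio = P(E|A) / P(E|B)
= 0.46 / 0.18
= 2.5556

2.5556


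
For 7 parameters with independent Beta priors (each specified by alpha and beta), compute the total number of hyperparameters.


A Beta prior has 2 hyperparameters per parameter.
Total = 7 * 2 = 14

14


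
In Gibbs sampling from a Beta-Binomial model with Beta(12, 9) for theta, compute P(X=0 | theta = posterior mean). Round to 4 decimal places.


Posterior mean = alpha/(alpha+beta) = 12/21 = 0.5714
P(X=0|theta=mean) = 1 - theta = 0.4286

0.4286


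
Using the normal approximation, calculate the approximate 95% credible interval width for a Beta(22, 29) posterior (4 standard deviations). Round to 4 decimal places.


Var(Beta) = 22*29/(51^2 * 52) = 0.0047
SD = 0.0687
Width ~ 4*SD = 0.2747

0.2747


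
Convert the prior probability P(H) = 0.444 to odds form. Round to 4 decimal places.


P(not H) = 1 - 0.444 = 0.556
Odds = 0.444 / 0.556 = 0.7986

0.7986


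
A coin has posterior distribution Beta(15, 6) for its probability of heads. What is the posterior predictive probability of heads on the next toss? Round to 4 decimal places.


Posterior predictive = E[theta] = alpha/(alpha+beta)
= 15/21
= 0.7143

0.7143


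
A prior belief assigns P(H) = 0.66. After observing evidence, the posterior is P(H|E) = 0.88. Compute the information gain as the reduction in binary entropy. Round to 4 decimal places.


H(prior) = -0.66*log2(0.66) - 0.34*log2(0.34)
= 0.9248
H(post) = -0.88*log2(0.88) - 0.12*log2(0.12)
= 0.5294
IG = 0.9248 - 0.5294 = 0.3955

0.3955


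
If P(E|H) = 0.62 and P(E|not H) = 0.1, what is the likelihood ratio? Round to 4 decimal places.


Likelihood ratio = P(E|H) / P(E|not H)
= 0.62 / 0.1
= 6.2

6.2
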